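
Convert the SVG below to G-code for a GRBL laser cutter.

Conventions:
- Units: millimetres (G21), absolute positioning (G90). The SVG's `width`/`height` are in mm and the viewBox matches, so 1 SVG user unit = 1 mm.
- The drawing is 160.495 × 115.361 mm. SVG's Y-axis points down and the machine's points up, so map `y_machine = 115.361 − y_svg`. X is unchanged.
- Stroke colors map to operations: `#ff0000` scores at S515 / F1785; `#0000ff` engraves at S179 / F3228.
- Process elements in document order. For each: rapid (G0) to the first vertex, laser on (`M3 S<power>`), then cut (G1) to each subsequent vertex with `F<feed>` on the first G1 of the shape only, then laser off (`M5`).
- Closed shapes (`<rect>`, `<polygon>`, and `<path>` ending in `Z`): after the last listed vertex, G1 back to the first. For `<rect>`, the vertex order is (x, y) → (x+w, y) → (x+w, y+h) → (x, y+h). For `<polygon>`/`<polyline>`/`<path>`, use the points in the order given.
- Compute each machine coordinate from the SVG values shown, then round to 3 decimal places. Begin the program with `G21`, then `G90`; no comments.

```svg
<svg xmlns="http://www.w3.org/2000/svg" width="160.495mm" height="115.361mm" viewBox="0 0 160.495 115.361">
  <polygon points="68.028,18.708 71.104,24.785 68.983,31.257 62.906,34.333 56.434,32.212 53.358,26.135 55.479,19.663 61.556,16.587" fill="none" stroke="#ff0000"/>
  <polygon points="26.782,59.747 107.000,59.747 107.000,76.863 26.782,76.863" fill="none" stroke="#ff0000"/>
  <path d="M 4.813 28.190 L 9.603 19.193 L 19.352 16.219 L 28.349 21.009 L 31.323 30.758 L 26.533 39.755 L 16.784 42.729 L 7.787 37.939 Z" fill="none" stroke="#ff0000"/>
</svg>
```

G21
G90
G0 X68.028 Y96.653
M3 S515
G1 X71.104 Y90.576 F1785
G1 X68.983 Y84.104
G1 X62.906 Y81.028
G1 X56.434 Y83.149
G1 X53.358 Y89.226
G1 X55.479 Y95.698
G1 X61.556 Y98.774
G1 X68.028 Y96.653
M5
G0 X26.782 Y55.614
M3 S515
G1 X107.000 Y55.614 F1785
G1 X107.000 Y38.498
G1 X26.782 Y38.498
G1 X26.782 Y55.614
M5
G0 X4.813 Y87.171
M3 S515
G1 X9.603 Y96.168 F1785
G1 X19.352 Y99.142
G1 X28.349 Y94.352
G1 X31.323 Y84.603
G1 X26.533 Y75.606
G1 X16.784 Y72.632
G1 X7.787 Y77.422
G1 X4.813 Y87.171
M5

1 u = 1 mm; y_m = 115.361 − y.

[1] `<polygon>` regular polygon, #ff0000→score S515 F1785: (68.028,96.653) → (71.104,90.576) → (68.983,84.104) → (62.906,81.028) → (56.434,83.149) → (53.358,89.226) → (55.479,95.698) → (61.556,98.774) → (68.028,96.653) (closed)

[2] `<polygon>` rectangle, #ff0000→score S515 F1785: (26.782,55.614) → (107.000,55.614) → (107.000,38.498) → (26.782,38.498) → (26.782,55.614) (closed)

[3] `<path>` regular polygon, #ff0000→score S515 F1785: (4.813,87.171) → (9.603,96.168) → (19.352,99.142) → (28.349,94.352) → (31.323,84.603) → (26.533,75.606) → (16.784,72.632) → (7.787,77.422) → (4.813,87.171) (closed)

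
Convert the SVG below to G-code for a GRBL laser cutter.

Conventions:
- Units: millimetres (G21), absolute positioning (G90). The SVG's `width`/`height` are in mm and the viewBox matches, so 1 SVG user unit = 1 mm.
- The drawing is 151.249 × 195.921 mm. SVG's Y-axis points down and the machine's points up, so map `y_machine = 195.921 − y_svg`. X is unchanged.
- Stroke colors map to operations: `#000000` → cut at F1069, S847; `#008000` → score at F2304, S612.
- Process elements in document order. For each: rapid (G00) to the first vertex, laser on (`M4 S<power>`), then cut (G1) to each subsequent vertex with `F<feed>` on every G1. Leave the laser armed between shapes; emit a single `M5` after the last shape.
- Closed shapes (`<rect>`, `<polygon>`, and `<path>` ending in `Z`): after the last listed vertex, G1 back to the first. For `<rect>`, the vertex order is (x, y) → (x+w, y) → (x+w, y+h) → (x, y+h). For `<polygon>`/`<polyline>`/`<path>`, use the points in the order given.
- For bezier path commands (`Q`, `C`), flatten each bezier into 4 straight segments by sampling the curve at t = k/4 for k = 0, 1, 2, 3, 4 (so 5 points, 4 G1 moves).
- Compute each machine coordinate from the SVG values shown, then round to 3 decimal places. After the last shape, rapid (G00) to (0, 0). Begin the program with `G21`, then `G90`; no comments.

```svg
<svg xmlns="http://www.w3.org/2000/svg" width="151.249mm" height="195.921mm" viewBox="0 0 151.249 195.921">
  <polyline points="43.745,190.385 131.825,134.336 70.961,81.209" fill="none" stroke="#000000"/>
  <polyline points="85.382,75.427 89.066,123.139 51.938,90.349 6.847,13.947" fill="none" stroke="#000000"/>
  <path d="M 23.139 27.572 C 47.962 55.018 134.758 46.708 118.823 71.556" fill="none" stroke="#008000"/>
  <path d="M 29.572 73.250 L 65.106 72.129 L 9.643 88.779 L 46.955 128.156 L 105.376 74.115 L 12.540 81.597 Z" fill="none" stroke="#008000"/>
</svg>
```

viewBox `0 0 151.249 195.921` with mm width/height → 1 unit = 1 mm. Flip: y_m = 195.921 − y_svg.

**Shape 1** — `<polyline>` open polyline, stroke `#000000` → cut (S847, F1069). Machine vertices: (43.745,5.536) → (131.825,61.585) → (70.961,114.712). Open path.

**Shape 2** — `<polyline>` open polyline, stroke `#000000` → cut (S847, F1069). Machine vertices: (85.382,120.494) → (89.066,72.782) → (51.938,105.572) → (6.847,181.974). Open path.

**Shape 3** — `<path>` cubic bezier, stroke `#008000` → score (S612, F2304). Control points (SVG): P0=(23.139,27.572), P1=(47.962,55.018), P2=(134.758,46.708), P3=(118.823,71.556); sampled at t=k/4. Machine vertices: (23.139,168.349) → (50.803,153.392) → (86.265,145.383) → (114.086,137.861) → (118.823,124.365). Open path.

**Shape 4** — `<path>` closed polygon, stroke `#008000` → score (S612, F2304). Machine vertices: (29.572,122.671) → (65.106,123.792) → (9.643,107.142) → (46.955,67.765) → (105.376,121.806) → (12.540,114.324) → (29.572,122.671). Closed: final G1 returns to the first vertex.

G21
G90
G00 X43.745 Y5.536
M4 S847
G1 X131.825 Y61.585 F1069
G1 X70.961 Y114.712 F1069
G00 X85.382 Y120.494
M4 S847
G1 X89.066 Y72.782 F1069
G1 X51.938 Y105.572 F1069
G1 X6.847 Y181.974 F1069
G00 X23.139 Y168.349
M4 S612
G1 X50.803 Y153.392 F2304
G1 X86.265 Y145.383 F2304
G1 X114.086 Y137.861 F2304
G1 X118.823 Y124.365 F2304
G00 X29.572 Y122.671
M4 S612
G1 X65.106 Y123.792 F2304
G1 X9.643 Y107.142 F2304
G1 X46.955 Y67.765 F2304
G1 X105.376 Y121.806 F2304
G1 X12.540 Y114.324 F2304
G1 X29.572 Y122.671 F2304
M5
G00 X0.000 Y0.000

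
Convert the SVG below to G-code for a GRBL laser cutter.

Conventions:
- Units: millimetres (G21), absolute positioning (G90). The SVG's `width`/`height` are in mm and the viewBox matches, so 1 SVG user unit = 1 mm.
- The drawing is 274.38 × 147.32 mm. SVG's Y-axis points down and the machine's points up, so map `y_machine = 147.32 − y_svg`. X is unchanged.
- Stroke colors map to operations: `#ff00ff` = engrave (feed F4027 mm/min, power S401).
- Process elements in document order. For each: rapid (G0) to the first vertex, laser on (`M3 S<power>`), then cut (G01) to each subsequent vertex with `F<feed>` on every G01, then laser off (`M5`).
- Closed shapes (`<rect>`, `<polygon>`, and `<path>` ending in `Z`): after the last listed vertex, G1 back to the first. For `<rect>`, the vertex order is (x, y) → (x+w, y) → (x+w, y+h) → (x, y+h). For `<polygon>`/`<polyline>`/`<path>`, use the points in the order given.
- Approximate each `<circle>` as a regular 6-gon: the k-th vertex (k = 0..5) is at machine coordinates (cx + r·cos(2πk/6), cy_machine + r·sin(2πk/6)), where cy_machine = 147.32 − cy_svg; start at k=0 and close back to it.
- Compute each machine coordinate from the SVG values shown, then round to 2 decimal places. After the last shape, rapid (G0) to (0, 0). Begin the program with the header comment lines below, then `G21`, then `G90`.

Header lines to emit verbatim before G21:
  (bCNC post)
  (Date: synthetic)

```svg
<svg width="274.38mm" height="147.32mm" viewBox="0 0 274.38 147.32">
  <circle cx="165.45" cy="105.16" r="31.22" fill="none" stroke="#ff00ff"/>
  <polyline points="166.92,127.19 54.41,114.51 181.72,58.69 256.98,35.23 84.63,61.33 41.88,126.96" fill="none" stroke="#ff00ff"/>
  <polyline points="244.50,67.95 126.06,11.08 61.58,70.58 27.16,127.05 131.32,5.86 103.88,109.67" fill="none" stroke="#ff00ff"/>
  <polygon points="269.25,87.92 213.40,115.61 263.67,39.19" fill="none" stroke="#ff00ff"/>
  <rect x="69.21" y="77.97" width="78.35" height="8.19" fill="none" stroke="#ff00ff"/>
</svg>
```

(bCNC post)
(Date: synthetic)
G21
G90
G0 X196.67 Y42.16
M3 S401
G01 X181.06 Y69.20 F4027
G01 X149.84 Y69.20 F4027
G01 X134.23 Y42.16 F4027
G01 X149.84 Y15.12 F4027
G01 X181.06 Y15.12 F4027
G01 X196.67 Y42.16 F4027
M5
G0 X166.92 Y20.13
M3 S401
G01 X54.41 Y32.81 F4027
G01 X181.72 Y88.63 F4027
G01 X256.98 Y112.09 F4027
G01 X84.63 Y85.99 F4027
G01 X41.88 Y20.36 F4027
M5
G0 X244.50 Y79.37
M3 S401
G01 X126.06 Y136.24 F4027
G01 X61.58 Y76.74 F4027
G01 X27.16 Y20.27 F4027
G01 X131.32 Y141.46 F4027
G01 X103.88 Y37.65 F4027
M5
G0 X269.25 Y59.40
M3 S401
G01 X213.40 Y31.71 F4027
G01 X263.67 Y108.13 F4027
G01 X269.25 Y59.40 F4027
M5
G0 X69.21 Y69.35
M3 S401
G01 X147.56 Y69.35 F4027
G01 X147.56 Y61.16 F4027
G01 X69.21 Y61.16 F4027
G01 X69.21 Y69.35 F4027
M5
G0 X0.00 Y0.00

Since the viewBox matches the mm dimensions, user units are millimetres directly. The only transform is the Y-flip y_m = 147.32 − y_svg.

Shape 1 is a circle drawn with `<circle>`. Its stroke #ff00ff means engrave at S401, F4027. After flipping Y the toolpath is (196.67,42.16) → (181.06,69.20) → (149.84,69.20) → (134.23,42.16) → (149.84,15.12) → (181.06,15.12) → (196.67,42.16), returning to the start.

Shape 2 is a open polyline drawn with `<polyline>`. Its stroke #ff00ff means engrave at S401, F4027. After flipping Y the toolpath is (166.92,20.13) → (54.41,32.81) → (181.72,88.63) → (256.98,112.09) → (84.63,85.99) → (41.88,20.36).

Shape 3 is a open polyline drawn with `<polyline>`. Its stroke #ff00ff means engrave at S401, F4027. After flipping Y the toolpath is (244.50,79.37) → (126.06,136.24) → (61.58,76.74) → (27.16,20.27) → (131.32,141.46) → (103.88,37.65).

Shape 4 is a closed polygon drawn with `<polygon>`. Its stroke #ff00ff means engrave at S401, F4027. After flipping Y the toolpath is (269.25,59.40) → (213.40,31.71) → (263.67,108.13) → (269.25,59.40), returning to the start.

Shape 5 is a rectangle drawn with `<rect>`. Its stroke #ff00ff means engrave at S401, F4027. After flipping Y the toolpath is (69.21,69.35) → (147.56,69.35) → (147.56,61.16) → (69.21,61.16) → (69.21,69.35), returning to the start.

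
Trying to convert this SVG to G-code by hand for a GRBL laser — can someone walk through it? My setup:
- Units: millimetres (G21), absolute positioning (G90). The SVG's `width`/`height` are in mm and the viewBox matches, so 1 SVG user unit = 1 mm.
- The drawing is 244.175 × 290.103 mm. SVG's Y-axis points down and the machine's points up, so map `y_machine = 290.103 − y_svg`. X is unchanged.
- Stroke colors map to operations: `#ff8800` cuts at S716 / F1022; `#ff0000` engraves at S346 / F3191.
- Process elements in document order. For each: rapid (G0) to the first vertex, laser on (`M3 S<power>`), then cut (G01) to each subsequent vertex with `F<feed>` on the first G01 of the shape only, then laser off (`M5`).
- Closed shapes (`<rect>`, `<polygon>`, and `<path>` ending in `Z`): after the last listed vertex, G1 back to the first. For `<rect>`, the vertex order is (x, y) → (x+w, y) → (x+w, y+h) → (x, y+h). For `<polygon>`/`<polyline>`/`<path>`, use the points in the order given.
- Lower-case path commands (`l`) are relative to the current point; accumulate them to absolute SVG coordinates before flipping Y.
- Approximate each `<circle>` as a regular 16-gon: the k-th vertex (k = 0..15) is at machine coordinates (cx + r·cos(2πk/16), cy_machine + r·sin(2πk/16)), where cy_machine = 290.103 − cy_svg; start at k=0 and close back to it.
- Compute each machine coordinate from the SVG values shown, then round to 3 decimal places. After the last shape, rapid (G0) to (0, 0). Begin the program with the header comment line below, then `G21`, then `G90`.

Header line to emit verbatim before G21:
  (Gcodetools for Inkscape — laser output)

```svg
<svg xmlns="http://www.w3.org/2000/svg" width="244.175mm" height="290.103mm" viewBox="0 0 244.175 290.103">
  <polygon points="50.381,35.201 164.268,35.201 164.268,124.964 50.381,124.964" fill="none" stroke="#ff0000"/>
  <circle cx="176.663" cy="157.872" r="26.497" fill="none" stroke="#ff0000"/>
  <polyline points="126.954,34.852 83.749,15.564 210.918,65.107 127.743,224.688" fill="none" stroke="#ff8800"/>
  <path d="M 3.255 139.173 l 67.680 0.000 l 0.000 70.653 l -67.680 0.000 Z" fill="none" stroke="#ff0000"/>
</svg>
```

Since the viewBox matches the mm dimensions, user units are millimetres directly. The only transform is the Y-flip y_m = 290.103 − y_svg.

Shape 1 is a rectangle drawn with `<polygon>`. Its stroke #ff0000 means engrave at S346, F3191. After flipping Y the toolpath is (50.381,254.902) → (164.268,254.902) → (164.268,165.139) → (50.381,165.139) → (50.381,254.902), returning to the start.

Shape 2 is a circle drawn with `<circle>`. Its stroke #ff0000 means engrave at S346, F3191. After flipping Y the toolpath is (203.160,132.231) → (201.143,142.371) → (195.399,150.967) → (186.803,156.711) → (176.663,158.728) → (166.523,156.711) → (157.927,150.967) → (152.183,142.371) → (150.166,132.231) → (152.183,122.091) → (157.927,113.495) → (166.523,107.751) → (176.663,105.734) → (186.803,107.751) → (195.399,113.495) → (201.143,122.091) → (203.160,132.231), returning to the start.

Shape 3 is a open polyline drawn with `<polyline>`. Its stroke #ff8800 means cut at S716, F1022. After flipping Y the toolpath is (126.954,255.251) → (83.749,274.539) → (210.918,224.996) → (127.743,65.415).

Shape 4 is a rectangle drawn with `<path>`. Its stroke #ff0000 means engrave at S346, F3191. After flipping Y the toolpath is (3.255,150.930) → (70.935,150.930) → (70.935,80.277) → (3.255,80.277) → (3.255,150.930), returning to the start.

(Gcodetools for Inkscape — laser output)
G21
G90
G0 X50.381 Y254.902
M3 S346
G01 X164.268 Y254.902 F3191
G01 X164.268 Y165.139
G01 X50.381 Y165.139
G01 X50.381 Y254.902
M5
G0 X203.160 Y132.231
M3 S346
G01 X201.143 Y142.371 F3191
G01 X195.399 Y150.967
G01 X186.803 Y156.711
G01 X176.663 Y158.728
G01 X166.523 Y156.711
G01 X157.927 Y150.967
G01 X152.183 Y142.371
G01 X150.166 Y132.231
G01 X152.183 Y122.091
G01 X157.927 Y113.495
G01 X166.523 Y107.751
G01 X176.663 Y105.734
G01 X186.803 Y107.751
G01 X195.399 Y113.495
G01 X201.143 Y122.091
G01 X203.160 Y132.231
M5
G0 X126.954 Y255.251
M3 S716
G01 X83.749 Y274.539 F1022
G01 X210.918 Y224.996
G01 X127.743 Y65.415
M5
G0 X3.255 Y150.930
M3 S346
G01 X70.935 Y150.930 F3191
G01 X70.935 Y80.277
G01 X3.255 Y80.277
G01 X3.255 Y150.930
M5
G0 X0.000 Y0.000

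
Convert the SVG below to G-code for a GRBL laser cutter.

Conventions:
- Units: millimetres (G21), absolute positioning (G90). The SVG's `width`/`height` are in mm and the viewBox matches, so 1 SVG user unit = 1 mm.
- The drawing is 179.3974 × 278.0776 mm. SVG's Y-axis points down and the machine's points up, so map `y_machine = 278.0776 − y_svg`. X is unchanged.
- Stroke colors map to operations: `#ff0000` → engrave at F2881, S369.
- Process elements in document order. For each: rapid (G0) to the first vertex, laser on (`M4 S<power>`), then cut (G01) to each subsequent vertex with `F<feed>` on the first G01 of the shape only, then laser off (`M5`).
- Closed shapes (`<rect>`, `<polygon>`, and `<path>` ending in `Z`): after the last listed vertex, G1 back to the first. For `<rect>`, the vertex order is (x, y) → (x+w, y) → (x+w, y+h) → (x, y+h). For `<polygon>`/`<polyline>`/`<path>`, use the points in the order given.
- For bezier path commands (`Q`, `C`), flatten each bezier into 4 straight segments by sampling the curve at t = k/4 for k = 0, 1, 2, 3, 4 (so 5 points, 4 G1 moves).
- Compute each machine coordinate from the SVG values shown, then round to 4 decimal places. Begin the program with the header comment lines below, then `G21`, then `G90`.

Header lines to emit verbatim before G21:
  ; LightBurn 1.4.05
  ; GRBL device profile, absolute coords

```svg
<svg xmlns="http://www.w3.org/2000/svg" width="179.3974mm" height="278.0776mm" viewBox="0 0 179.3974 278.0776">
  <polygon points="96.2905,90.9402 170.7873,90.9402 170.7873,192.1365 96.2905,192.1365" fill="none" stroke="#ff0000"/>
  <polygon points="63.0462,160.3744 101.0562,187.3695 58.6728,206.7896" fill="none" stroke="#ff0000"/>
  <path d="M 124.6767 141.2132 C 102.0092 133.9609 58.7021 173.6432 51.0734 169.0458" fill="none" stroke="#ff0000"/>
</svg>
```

; LightBurn 1.4.05
; GRBL device profile, absolute coords
G21
G90
G0 X96.2905 Y187.1374
M4 S369
G01 X170.7873 Y187.1374 F2881
G01 X170.7873 Y85.9411
G01 X96.2905 Y85.9411
G01 X96.2905 Y187.1374
M5
G0 X63.0462 Y117.7032
M4 S369
G01 X101.0562 Y90.7081 F2881
G01 X58.6728 Y71.2880
G01 X63.0462 Y117.7032
M5
G0 X124.6767 Y136.8644
M4 S369
G01 X104.6861 Y134.9286 F2881
G01 X82.2355 Y123.9437
G01 X62.6047 Y112.4610
G01 X51.0734 Y109.0318
M5

viewBox `0 0 179.3974 278.0776` with mm width/height → 1 unit = 1 mm. Flip: y_m = 278.0776 − y_svg.

**Shape 1** — `<polygon>` rectangle, stroke `#ff0000` → engrave (S369, F2881). Machine vertices: (96.2905,187.1374) → (170.7873,187.1374) → (170.7873,85.9411) → (96.2905,85.9411) → (96.2905,187.1374). Closed: final G1 returns to the first vertex.

**Shape 2** — `<polygon>` regular polygon, stroke `#ff0000` → engrave (S369, F2881). Machine vertices: (63.0462,117.7032) → (101.0562,90.7081) → (58.6728,71.2880) → (63.0462,117.7032). Closed: final G1 returns to the first vertex.

**Shape 3** — `<path>` cubic bezier, stroke `#ff0000` → engrave (S369, F2881). Control points (SVG): P0=(124.6767,141.2132), P1=(102.0092,133.9609), P2=(58.7021,173.6432), P3=(51.0734,169.0458); sampled at t=k/4. Machine vertices: (124.6767,136.8644) → (104.6861,134.9286) → (82.2355,123.9437) → (62.6047,112.4610) → (51.0734,109.0318). Open path.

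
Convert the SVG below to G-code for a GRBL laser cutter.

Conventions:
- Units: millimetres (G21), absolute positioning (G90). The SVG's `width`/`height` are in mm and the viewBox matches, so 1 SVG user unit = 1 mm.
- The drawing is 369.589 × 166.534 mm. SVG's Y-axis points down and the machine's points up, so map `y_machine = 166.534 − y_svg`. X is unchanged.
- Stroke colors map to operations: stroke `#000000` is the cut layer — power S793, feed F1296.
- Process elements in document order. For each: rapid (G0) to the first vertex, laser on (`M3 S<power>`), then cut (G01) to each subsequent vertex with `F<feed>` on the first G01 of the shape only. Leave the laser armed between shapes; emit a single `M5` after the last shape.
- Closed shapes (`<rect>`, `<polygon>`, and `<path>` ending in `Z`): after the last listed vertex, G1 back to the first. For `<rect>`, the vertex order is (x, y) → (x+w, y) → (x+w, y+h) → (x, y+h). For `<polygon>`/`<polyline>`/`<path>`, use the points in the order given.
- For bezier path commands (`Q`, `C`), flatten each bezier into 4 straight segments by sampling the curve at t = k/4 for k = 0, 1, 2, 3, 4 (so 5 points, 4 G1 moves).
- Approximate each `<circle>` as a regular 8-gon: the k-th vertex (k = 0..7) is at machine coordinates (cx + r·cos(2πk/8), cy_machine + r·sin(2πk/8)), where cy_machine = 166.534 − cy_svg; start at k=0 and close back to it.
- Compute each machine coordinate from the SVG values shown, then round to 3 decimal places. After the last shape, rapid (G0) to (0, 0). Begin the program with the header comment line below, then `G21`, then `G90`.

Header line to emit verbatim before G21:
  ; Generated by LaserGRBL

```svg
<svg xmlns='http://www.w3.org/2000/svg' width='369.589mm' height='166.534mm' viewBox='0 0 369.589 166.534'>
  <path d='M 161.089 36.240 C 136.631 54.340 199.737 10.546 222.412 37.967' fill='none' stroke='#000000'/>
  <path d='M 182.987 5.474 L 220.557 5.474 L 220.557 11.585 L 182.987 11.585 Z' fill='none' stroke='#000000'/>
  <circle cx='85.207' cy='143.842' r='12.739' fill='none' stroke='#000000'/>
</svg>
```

; Generated by LaserGRBL
G21
G90
G0 X161.089 Y130.294
M3 S793
G01 X157.164 Y126.244 F1296
G01 X174.076 Y132.926
G01 X199.825 Y137.860
G01 X222.412 Y128.567
G0 X182.987 Y161.060
M3 S793
G01 X220.557 Y161.060 F1296
G01 X220.557 Y154.949
G01 X182.987 Y154.949
G01 X182.987 Y161.060
G0 X97.946 Y22.692
M3 S793
G01 X94.215 Y31.700 F1296
G01 X85.207 Y35.431
G01 X76.199 Y31.700
G01 X72.468 Y22.692
G01 X76.199 Y13.684
G01 X85.207 Y9.953
G01 X94.215 Y13.684
G01 X97.946 Y22.692
M5
G0 X0.000 Y0.000

Since the viewBox matches the mm dimensions, user units are millimetres directly. The only transform is the Y-flip y_m = 166.534 − y_svg.

Shape 1 is a cubic bezier drawn with `<path>`. Its stroke #000000 means cut at S793, F1296. After flipping Y the toolpath is (161.089,130.294) → (157.164,126.244) → (174.076,132.926) → (199.825,137.860) → (222.412,128.567).

Shape 2 is a rectangle drawn with `<path>`. Its stroke #000000 means cut at S793, F1296. After flipping Y the toolpath is (182.987,161.060) → (220.557,161.060) → (220.557,154.949) → (182.987,154.949) → (182.987,161.060), returning to the start.

Shape 3 is a circle drawn with `<circle>`. Its stroke #000000 means cut at S793, F1296. After flipping Y the toolpath is (97.946,22.692) → (94.215,31.700) → (85.207,35.431) → (76.199,31.700) → (72.468,22.692) → (76.199,13.684) → (85.207,9.953) → (94.215,13.684) → (97.946,22.692), returning to the start.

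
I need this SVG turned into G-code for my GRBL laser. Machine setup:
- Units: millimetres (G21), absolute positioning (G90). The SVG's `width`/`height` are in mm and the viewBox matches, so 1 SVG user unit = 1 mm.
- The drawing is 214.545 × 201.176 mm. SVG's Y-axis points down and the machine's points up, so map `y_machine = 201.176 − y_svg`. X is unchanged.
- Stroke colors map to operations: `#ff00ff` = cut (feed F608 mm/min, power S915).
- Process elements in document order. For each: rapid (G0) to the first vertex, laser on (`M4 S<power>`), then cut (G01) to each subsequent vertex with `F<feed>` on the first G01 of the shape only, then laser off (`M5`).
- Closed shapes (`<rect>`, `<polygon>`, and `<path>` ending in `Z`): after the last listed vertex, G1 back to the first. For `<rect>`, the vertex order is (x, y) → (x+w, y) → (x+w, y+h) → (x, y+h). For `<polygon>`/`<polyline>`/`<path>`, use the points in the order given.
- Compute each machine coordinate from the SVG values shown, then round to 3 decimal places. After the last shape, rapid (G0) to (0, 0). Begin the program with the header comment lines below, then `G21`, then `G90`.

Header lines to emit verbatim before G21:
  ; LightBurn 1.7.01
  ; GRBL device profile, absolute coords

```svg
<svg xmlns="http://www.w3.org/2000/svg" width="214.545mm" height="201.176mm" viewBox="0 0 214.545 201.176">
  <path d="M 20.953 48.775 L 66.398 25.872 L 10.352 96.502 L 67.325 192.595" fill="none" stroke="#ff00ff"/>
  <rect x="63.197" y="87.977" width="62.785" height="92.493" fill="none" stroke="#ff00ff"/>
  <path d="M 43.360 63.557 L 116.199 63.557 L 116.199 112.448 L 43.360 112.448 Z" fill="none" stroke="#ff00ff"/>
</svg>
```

; LightBurn 1.7.01
; GRBL device profile, absolute coords
G21
G90
G0 X20.953 Y152.401
M4 S915
G01 X66.398 Y175.304 F608
G01 X10.352 Y104.674
G01 X67.325 Y8.581
M5
G0 X63.197 Y113.199
M4 S915
G01 X125.982 Y113.199 F608
G01 X125.982 Y20.706
G01 X63.197 Y20.706
G01 X63.197 Y113.199
M5
G0 X43.360 Y137.619
M4 S915
G01 X116.199 Y137.619 F608
G01 X116.199 Y88.728
G01 X43.360 Y88.728
G01 X43.360 Y137.619
M5
G0 X0.000 Y0.000

Since the viewBox matches the mm dimensions, user units are millimetres directly. The only transform is the Y-flip y_m = 201.176 − y_svg.

Shape 1 is a open polyline drawn with `<path>`. Its stroke #ff00ff means cut at S915, F608. After flipping Y the toolpath is (20.953,152.401) → (66.398,175.304) → (10.352,104.674) → (67.325,8.581).

Shape 2 is a rectangle drawn with `<rect>`. Its stroke #ff00ff means cut at S915, F608. After flipping Y the toolpath is (63.197,113.199) → (125.982,113.199) → (125.982,20.706) → (63.197,20.706) → (63.197,113.199), returning to the start.

Shape 3 is a rectangle drawn with `<path>`. Its stroke #ff00ff means cut at S915, F608. After flipping Y the toolpath is (43.360,137.619) → (116.199,137.619) → (116.199,88.728) → (43.360,88.728) → (43.360,137.619), returning to the start.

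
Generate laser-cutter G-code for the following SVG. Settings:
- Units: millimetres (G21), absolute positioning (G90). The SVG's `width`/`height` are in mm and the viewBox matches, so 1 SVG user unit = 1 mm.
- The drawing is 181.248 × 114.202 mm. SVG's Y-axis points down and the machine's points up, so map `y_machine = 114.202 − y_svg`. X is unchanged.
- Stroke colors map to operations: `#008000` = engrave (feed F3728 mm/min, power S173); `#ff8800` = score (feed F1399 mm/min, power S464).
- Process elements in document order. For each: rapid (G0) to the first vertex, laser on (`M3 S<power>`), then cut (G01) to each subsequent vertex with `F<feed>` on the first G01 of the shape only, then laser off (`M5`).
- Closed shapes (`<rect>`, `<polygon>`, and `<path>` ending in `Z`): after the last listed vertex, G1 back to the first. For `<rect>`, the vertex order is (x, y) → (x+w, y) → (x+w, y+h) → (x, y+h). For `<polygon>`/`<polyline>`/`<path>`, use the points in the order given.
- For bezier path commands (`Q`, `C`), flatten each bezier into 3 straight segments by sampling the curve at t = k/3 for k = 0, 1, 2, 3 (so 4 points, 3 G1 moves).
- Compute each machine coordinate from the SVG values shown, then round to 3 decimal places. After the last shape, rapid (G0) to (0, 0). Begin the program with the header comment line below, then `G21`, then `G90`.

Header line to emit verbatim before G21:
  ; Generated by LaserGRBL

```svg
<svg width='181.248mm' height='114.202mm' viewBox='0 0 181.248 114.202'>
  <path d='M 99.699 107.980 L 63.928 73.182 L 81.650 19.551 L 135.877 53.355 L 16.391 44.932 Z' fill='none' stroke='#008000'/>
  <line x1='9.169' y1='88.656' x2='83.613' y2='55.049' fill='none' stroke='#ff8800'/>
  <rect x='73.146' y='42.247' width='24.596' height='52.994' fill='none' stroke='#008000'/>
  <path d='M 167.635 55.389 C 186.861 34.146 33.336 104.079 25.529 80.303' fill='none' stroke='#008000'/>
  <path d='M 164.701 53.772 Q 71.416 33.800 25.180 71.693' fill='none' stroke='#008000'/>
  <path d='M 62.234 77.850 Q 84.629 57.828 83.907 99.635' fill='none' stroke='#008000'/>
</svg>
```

; Generated by LaserGRBL
G21
G90
G0 X99.699 Y6.222
M3 S173
G01 X63.928 Y41.020 F3728
G01 X81.650 Y94.651
G01 X135.877 Y60.847
G01 X16.391 Y69.270
G01 X99.699 Y6.222
M5
G0 X9.169 Y25.546
M3 S464
G01 X83.613 Y59.153 F1399
M5
G0 X73.146 Y71.955
M3 S173
G01 X97.742 Y71.955 F3728
G01 X97.742 Y18.961
G01 X73.146 Y18.961
G01 X73.146 Y71.955
M5
G0 X167.635 Y58.813
M3 S173
G01 X141.072 Y56.512 F3728
G01 X70.114 Y34.512
G01 X25.529 Y33.899
M5
G0 X164.701 Y60.430
M3 S173
G01 X107.739 Y67.315 F3728
G01 X61.232 Y61.342
G01 X25.180 Y42.509
M5
G0 X62.234 Y36.352
M3 S173
G01 X74.595 Y42.830 F3728
G01 X81.820 Y35.568
G01 X83.907 Y14.567
M5
G0 X0.000 Y0.000

1 u = 1 mm; y_m = 114.202 − y.

[1] `<path>` closed polygon, #008000→engrave S173 F3728: (99.699,6.222) → (63.928,41.020) → (81.650,94.651) → (135.877,60.847) → (16.391,69.270) → (99.699,6.222) (closed)

[2] `<line>` line segment, #ff8800→score S464 F1399: (9.169,25.546) → (83.613,59.153)

[3] `<rect>` rectangle, #008000→engrave S173 F3728: (73.146,71.955) → (97.742,71.955) → (97.742,18.961) → (73.146,18.961) → (73.146,71.955) (closed)

[4] `<path>` cubic bezier, #008000→engrave S173 F3728: (167.635,58.813) → (141.072,56.512) → (70.114,34.512) → (25.529,33.899)

[5] `<path>` quadratic bezier, #008000→engrave S173 F3728: (164.701,60.430) → (107.739,67.315) → (61.232,61.342) → (25.180,42.509)

[6] `<path>` quadratic bezier, #008000→engrave S173 F3728: (62.234,36.352) → (74.595,42.830) → (81.820,35.568) → (83.907,14.567)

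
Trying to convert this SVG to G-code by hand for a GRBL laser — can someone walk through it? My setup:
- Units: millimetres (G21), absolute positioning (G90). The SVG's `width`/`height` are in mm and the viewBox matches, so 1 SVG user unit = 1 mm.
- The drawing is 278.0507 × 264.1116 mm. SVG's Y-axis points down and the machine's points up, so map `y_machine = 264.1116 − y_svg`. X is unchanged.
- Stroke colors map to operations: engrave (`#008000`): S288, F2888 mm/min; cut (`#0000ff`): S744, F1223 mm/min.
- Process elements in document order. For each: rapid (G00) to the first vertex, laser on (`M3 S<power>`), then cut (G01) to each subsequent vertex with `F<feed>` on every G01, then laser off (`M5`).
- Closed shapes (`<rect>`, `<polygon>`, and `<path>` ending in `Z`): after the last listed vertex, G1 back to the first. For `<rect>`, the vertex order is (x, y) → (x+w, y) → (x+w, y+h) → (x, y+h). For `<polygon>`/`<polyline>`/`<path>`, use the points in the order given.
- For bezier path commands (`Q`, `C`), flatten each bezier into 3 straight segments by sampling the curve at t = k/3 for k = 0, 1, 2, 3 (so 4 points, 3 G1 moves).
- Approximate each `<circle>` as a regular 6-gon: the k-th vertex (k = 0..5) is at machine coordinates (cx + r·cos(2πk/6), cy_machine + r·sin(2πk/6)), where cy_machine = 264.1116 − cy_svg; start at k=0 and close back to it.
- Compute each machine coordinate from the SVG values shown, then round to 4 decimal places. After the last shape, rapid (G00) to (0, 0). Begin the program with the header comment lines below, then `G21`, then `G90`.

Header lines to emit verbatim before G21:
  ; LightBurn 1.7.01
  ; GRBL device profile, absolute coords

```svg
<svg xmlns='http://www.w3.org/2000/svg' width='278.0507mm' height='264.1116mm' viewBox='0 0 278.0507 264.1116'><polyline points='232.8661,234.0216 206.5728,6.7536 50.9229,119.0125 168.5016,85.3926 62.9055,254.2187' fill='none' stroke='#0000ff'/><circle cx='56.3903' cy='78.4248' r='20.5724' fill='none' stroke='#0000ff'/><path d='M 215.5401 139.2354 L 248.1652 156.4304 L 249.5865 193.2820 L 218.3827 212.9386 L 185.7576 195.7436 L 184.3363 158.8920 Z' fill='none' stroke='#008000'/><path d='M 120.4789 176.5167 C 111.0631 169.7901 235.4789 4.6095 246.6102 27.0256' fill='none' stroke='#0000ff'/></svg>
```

; LightBurn 1.7.01
; GRBL device profile, absolute coords
G21
G90
G00 X232.8661 Y30.0900
M3 S744
G01 X206.5728 Y257.3580 F1223
G01 X50.9229 Y145.0991 F1223
G01 X168.5016 Y178.7190 F1223
G01 X62.9055 Y9.8929 F1223
M5
G00 X76.9627 Y185.6868
M3 S744
G01 X66.6765 Y203.5030 F1223
G01 X46.1041 Y203.5030 F1223
G01 X35.8179 Y185.6868 F1223
G01 X46.1041 Y167.8706 F1223
G01 X66.6765 Y167.8706 F1223
G01 X76.9627 Y185.6868 F1223
M5
G00 X215.5401 Y124.8762
M3 S288
G01 X248.1652 Y107.6812 F2888
G01 X249.5865 Y70.8296 F2888
G01 X218.3827 Y51.1730 F2888
G01 X185.7576 Y68.3680 F2888
G01 X184.3363 Y105.2196 F2888
G01 X215.5401 Y124.8762 F2888
M5
G00 X120.4789 Y87.5949
M3 S744
G01 X146.5212 Y134.3228 F1223
G01 X206.8698 Y209.7866 F1223
G01 X246.6102 Y237.0860 F1223
M5
G00 X0.0000 Y0.0000

Since the viewBox matches the mm dimensions, user units are millimetres directly. The only transform is the Y-flip y_m = 264.1116 − y_svg.

Shape 1 is a open polyline drawn with `<polyline>`. Its stroke #0000ff means cut at S744, F1223. After flipping Y the toolpath is (232.8661,30.0900) → (206.5728,257.3580) → (50.9229,145.0991) → (168.5016,178.7190) → (62.9055,9.8929).

Shape 2 is a circle drawn with `<circle>`. Its stroke #0000ff means cut at S744, F1223. After flipping Y the toolpath is (76.9627,185.6868) → (66.6765,203.5030) → (46.1041,203.5030) → (35.8179,185.6868) → (46.1041,167.8706) → (66.6765,167.8706) → (76.9627,185.6868), returning to the start.

Shape 3 is a regular polygon drawn with `<path>`. Its stroke #008000 means engrave at S288, F2888. After flipping Y the toolpath is (215.5401,124.8762) → (248.1652,107.6812) → (249.5865,70.8296) → (218.3827,51.1730) → (185.7576,68.3680) → (184.3363,105.2196) → (215.5401,124.8762), returning to the start.

Shape 4 is a cubic bezier drawn with `<path>`. Its stroke #0000ff means cut at S744, F1223. After flipping Y the toolpath is (120.4789,87.5949) → (146.5212,134.3228) → (206.8698,209.7866) → (246.6102,237.0860).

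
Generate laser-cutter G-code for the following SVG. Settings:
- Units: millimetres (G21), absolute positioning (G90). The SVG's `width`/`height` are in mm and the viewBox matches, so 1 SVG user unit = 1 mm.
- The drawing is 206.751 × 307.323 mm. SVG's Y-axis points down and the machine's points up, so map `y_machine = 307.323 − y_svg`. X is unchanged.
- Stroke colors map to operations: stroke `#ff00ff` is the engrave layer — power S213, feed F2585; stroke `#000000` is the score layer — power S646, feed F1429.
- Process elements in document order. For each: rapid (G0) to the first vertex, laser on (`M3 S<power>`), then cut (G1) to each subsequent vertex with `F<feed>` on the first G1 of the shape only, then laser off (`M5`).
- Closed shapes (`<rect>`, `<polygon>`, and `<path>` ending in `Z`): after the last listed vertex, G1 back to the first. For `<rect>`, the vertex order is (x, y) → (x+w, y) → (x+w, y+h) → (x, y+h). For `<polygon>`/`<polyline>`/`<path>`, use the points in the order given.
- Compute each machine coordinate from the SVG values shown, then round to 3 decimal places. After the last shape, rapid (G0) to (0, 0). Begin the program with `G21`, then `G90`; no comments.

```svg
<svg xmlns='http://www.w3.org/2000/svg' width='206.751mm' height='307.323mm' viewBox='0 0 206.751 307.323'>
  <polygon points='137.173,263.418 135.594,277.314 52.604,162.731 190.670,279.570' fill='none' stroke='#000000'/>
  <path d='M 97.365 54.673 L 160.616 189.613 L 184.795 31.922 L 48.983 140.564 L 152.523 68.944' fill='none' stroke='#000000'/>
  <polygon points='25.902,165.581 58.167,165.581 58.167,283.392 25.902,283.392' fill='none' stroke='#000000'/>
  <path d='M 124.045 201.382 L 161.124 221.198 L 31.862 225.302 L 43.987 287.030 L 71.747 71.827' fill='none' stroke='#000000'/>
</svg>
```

Since the viewBox matches the mm dimensions, user units are millimetres directly. The only transform is the Y-flip y_m = 307.323 − y_svg.

Shape 1 is a closed polygon drawn with `<polygon>`. Its stroke #000000 means score at S646, F1429. After flipping Y the toolpath is (137.173,43.905) → (135.594,30.009) → (52.604,144.592) → (190.670,27.753) → (137.173,43.905), returning to the start.

Shape 2 is a open polyline drawn with `<path>`. Its stroke #000000 means score at S646, F1429. After flipping Y the toolpath is (97.365,252.650) → (160.616,117.710) → (184.795,275.401) → (48.983,166.759) → (152.523,238.379).

Shape 3 is a rectangle drawn with `<polygon>`. Its stroke #000000 means score at S646, F1429. After flipping Y the toolpath is (25.902,141.742) → (58.167,141.742) → (58.167,23.931) → (25.902,23.931) → (25.902,141.742), returning to the start.

Shape 4 is a open polyline drawn with `<path>`. Its stroke #000000 means score at S646, F1429. After flipping Y the toolpath is (124.045,105.941) → (161.124,86.125) → (31.862,82.021) → (43.987,20.293) → (71.747,235.496).

G21
G90
G0 X137.173 Y43.905
M3 S646
G1 X135.594 Y30.009 F1429
G1 X52.604 Y144.592
G1 X190.670 Y27.753
G1 X137.173 Y43.905
M5
G0 X97.365 Y252.650
M3 S646
G1 X160.616 Y117.710 F1429
G1 X184.795 Y275.401
G1 X48.983 Y166.759
G1 X152.523 Y238.379
M5
G0 X25.902 Y141.742
M3 S646
G1 X58.167 Y141.742 F1429
G1 X58.167 Y23.931
G1 X25.902 Y23.931
G1 X25.902 Y141.742
M5
G0 X124.045 Y105.941
M3 S646
G1 X161.124 Y86.125 F1429
G1 X31.862 Y82.021
G1 X43.987 Y20.293
G1 X71.747 Y235.496
M5
G0 X0.000 Y0.000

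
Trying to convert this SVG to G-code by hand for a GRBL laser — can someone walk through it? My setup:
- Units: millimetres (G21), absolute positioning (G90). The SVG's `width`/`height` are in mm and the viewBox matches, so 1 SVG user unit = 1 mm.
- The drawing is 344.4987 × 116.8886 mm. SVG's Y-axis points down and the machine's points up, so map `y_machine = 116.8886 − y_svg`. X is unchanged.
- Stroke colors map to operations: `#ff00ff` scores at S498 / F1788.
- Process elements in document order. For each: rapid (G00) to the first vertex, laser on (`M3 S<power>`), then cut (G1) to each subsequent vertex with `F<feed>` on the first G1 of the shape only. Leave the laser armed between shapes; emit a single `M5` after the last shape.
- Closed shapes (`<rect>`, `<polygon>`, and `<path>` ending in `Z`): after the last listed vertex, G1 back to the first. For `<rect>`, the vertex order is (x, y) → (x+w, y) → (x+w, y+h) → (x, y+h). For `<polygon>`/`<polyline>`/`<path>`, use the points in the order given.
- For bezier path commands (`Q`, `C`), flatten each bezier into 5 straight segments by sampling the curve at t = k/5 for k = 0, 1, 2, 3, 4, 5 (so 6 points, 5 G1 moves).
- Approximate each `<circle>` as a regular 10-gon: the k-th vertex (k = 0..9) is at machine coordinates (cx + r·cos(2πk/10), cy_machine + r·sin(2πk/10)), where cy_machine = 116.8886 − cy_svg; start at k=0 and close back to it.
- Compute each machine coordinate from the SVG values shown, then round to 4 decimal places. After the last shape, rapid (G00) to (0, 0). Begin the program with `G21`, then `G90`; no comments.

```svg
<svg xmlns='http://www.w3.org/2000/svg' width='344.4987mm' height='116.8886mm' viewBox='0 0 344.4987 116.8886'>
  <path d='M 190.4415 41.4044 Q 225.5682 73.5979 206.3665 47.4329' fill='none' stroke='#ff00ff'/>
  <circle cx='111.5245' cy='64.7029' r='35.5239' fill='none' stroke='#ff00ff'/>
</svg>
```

G21
G90
G00 X190.4415 Y75.4842
M3 S498
G1 X202.3190 Y64.9411 F1788
G1 X209.8503 Y59.0668
G1 X213.0353 Y57.8611
G1 X211.8740 Y61.3240
G1 X206.3665 Y69.4557
G00 X147.0484 Y52.1857
M3 S498
G1 X140.2639 Y73.0661 F1788
G1 X122.5020 Y85.9709
G1 X100.5470 Y85.9709
G1 X82.7851 Y73.0661
G1 X76.0006 Y52.1857
G1 X82.7851 Y31.3053
G1 X100.5470 Y18.4005
G1 X122.5020 Y18.4005
G1 X140.2639 Y31.3053
G1 X147.0484 Y52.1857
M5
G00 X0.0000 Y0.0000

Since the viewBox matches the mm dimensions, user units are millimetres directly. The only transform is the Y-flip y_m = 116.8886 − y_svg.

Shape 1 is a quadratic bezier drawn with `<path>`. Its stroke #ff00ff means score at S498, F1788. After flipping Y the toolpath is (190.4415,75.4842) → (202.3190,64.9411) → (209.8503,59.0668) → (213.0353,57.8611) → (211.8740,61.3240) → (206.3665,69.4557).

Shape 2 is a circle drawn with `<circle>`. Its stroke #ff00ff means score at S498, F1788. After flipping Y the toolpath is (147.0484,52.1857) → (140.2639,73.0661) → (122.5020,85.9709) → (100.5470,85.9709) → (82.7851,73.0661) → (76.0006,52.1857) → (82.7851,31.3053) → (100.5470,18.4005) → (122.5020,18.4005) → (140.2639,31.3053) → (147.0484,52.1857), returning to the start.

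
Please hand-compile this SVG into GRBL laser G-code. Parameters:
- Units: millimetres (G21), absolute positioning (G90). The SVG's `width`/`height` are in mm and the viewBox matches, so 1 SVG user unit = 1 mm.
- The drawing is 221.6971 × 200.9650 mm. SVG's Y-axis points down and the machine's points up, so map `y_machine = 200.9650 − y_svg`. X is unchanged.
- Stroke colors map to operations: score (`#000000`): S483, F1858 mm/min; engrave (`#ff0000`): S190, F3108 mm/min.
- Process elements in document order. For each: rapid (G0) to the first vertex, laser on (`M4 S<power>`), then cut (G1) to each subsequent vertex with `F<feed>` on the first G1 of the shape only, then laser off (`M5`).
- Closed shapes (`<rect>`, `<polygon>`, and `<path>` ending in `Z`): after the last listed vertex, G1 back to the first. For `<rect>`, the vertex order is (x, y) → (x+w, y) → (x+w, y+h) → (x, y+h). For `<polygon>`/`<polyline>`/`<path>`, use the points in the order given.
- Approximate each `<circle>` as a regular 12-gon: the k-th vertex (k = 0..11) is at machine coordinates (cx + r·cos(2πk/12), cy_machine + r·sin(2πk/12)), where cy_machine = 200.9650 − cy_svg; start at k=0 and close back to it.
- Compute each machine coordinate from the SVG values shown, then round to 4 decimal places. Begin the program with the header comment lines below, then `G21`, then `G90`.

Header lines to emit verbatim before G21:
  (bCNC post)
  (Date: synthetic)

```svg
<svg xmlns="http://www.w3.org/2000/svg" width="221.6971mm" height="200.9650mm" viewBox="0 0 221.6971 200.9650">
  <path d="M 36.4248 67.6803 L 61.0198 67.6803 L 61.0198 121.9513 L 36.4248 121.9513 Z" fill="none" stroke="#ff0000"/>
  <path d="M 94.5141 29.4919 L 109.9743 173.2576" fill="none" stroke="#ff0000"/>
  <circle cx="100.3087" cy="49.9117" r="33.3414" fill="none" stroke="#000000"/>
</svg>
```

1 u = 1 mm; y_m = 200.9650 − y.

[1] `<path>` rectangle, #ff0000→engrave S190 F3108: (36.4248,133.2847) → (61.0198,133.2847) → (61.0198,79.0137) → (36.4248,79.0137) → (36.4248,133.2847) (closed)

[2] `<path>` line segment, #ff0000→engrave S190 F3108: (94.5141,171.4731) → (109.9743,27.7074)

[3] `<circle>` circle, #000000→score S483 F1858: (133.6501,151.0533) → (129.1832,167.7240) → (116.9794,179.9278) → (100.3087,184.3947) → (83.6380,179.9278) → (71.4342,167.7240) → (66.9673,151.0533) → (71.4342,134.3826) → (83.6380,122.1788) → (100.3087,117.7119) → (116.9794,122.1788) → (129.1832,134.3826) → (133.6501,151.0533) (closed)

(bCNC post)
(Date: synthetic)
G21
G90
G0 X36.4248 Y133.2847
M4 S190
G1 X61.0198 Y133.2847 F3108
G1 X61.0198 Y79.0137
G1 X36.4248 Y79.0137
G1 X36.4248 Y133.2847
M5
G0 X94.5141 Y171.4731
M4 S190
G1 X109.9743 Y27.7074 F3108
M5
G0 X133.6501 Y151.0533
M4 S483
G1 X129.1832 Y167.7240 F1858
G1 X116.9794 Y179.9278
G1 X100.3087 Y184.3947
G1 X83.6380 Y179.9278
G1 X71.4342 Y167.7240
G1 X66.9673 Y151.0533
G1 X71.4342 Y134.3826
G1 X83.6380 Y122.1788
G1 X100.3087 Y117.7119
G1 X116.9794 Y122.1788
G1 X129.1832 Y134.3826
G1 X133.6501 Y151.0533
M5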